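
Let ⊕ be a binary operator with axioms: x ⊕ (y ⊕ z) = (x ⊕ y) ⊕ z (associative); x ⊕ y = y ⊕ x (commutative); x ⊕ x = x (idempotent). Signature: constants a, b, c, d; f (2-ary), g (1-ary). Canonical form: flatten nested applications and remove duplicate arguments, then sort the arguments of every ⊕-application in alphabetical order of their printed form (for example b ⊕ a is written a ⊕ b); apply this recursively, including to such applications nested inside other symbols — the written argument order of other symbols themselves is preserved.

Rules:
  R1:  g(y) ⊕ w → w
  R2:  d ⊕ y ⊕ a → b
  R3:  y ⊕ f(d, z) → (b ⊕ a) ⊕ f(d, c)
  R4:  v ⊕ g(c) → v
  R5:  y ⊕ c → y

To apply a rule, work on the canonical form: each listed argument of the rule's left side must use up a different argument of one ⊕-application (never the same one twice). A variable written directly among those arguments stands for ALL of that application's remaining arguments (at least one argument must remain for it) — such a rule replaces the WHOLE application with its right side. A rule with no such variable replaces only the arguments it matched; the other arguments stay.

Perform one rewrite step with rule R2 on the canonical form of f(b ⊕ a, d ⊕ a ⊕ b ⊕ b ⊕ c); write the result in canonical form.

Canonical form:  f(a ⊕ b, a ⊕ b ⊕ c ⊕ d)
Apply R2:  consuming a, d;  y := b ⊕ c
Every leftover argument binds to the variable; the entire application is replaced.
Result:  f(a ⊕ b, b)

Answer: f(a ⊕ b, b)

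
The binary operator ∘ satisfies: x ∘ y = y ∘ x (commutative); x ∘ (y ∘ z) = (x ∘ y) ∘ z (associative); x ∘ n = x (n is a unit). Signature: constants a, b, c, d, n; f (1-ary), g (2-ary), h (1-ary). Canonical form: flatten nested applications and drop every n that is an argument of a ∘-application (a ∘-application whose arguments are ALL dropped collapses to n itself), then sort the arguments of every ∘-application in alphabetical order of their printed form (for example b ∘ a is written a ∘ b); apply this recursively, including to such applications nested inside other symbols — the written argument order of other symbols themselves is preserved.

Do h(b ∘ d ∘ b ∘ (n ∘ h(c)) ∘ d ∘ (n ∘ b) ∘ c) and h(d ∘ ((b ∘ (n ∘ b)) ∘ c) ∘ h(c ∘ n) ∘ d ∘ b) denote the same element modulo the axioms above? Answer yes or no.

Left:  h(b ∘ d ∘ b ∘ (n ∘ h(c)) ∘ d ∘ (n ∘ b) ∘ c)
  Work inside:  b ∘ d ∘ b ∘ (n ∘ h(c)) ∘ d ∘ (n ∘ b) ∘ c
  Merge nested applications:  b ∘ d ∘ b ∘ n ∘ h(c) ∘ d ∘ n ∘ b ∘ c
  Units out:  drop n (×2)
  Order the arguments:  b ∘ b ∘ b ∘ c ∘ d ∘ d ∘ h(c)
  Reassemble:  h(b ∘ b ∘ b ∘ c ∘ d ∘ d ∘ h(c))
Right:  h(d ∘ ((b ∘ (n ∘ b)) ∘ c) ∘ h(c ∘ n) ∘ d ∘ b)
  Descend into:  d ∘ ((b ∘ (n ∘ b)) ∘ c) ∘ h(c ∘ n) ∘ d ∘ b
  Un-nest:  d ∘ b ∘ n ∘ b ∘ c ∘ h(c ∘ n) ∘ d ∘ b
  Canonicalize subterm:  h(c ∘ n)  →  h(c)
  Units out:  drop n
  Order the arguments:  b ∘ b ∘ b ∘ c ∘ d ∘ d ∘ h(c)
  Rebuild:  h(b ∘ b ∘ b ∘ c ∘ d ∘ d ∘ h(c))

Answer: yes — both canonical forms are h(b ∘ b ∘ b ∘ c ∘ d ∘ d ∘ h(c))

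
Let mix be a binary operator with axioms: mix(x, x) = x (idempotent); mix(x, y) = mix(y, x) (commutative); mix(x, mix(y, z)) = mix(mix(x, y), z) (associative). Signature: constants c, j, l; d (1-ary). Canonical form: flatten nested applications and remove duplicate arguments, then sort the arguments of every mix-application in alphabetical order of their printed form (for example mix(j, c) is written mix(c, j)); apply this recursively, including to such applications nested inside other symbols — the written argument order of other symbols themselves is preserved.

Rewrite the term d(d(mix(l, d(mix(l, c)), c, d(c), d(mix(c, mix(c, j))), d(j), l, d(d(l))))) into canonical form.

Answer: d(d(mix(c, d(c), d(d(l)), d(j), d(mix(c, j)), d(mix(c, l)), l)))

Derivation:
Focus inside:  mix(l, d(mix(l, c)), c, d(c), d(mix(c, mix(c, j))), d(j), l, d(d(l)))
Simplify inside:  d(mix(l, c))  →  d(mix(c, l))
Simplify inside:  d(mix(c, mix(c, j)))  →  d(mix(c, j))
Drop duplicates:  drop duplicate l
Sort arguments:  mix(c, d(c), d(d(l)), d(j), d(mix(c, j)), d(mix(c, l)), l)
Put back:  d(d(mix(c, d(c), d(d(l)), d(j), d(mix(c, j)), d(mix(c, l)), l)))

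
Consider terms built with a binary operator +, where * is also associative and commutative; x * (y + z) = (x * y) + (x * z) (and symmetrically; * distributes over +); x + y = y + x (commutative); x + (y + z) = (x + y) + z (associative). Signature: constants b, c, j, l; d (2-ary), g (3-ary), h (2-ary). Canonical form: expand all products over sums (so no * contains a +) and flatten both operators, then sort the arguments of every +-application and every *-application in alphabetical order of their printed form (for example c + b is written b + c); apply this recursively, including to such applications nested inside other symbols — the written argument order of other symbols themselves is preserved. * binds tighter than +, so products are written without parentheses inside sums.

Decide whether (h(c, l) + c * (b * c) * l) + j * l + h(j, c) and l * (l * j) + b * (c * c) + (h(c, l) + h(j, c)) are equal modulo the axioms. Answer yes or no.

Left:  (h(c, l) + c * (b * c) * l) + j * l + h(j, c)
  Un-nest:  h(c, l) + b * c * c * l + j * l + h(j, c)
  Sort arguments:  b * c * c * l + h(c, l) + h(j, c) + j * l
Right:  l * (l * j) + b * (c * c) + (h(c, l) + h(j, c))
  Merge nested applications:  j * l * l + b * c * c + h(c, l) + h(j, c)
  Sort arguments:  b * c * c + h(c, l) + h(j, c) + j * l * l

Answer: no — b * c * c * l + h(c, l) + h(j, c) + j * l vs b * c * c + h(c, l) + h(j, c) + j * l * l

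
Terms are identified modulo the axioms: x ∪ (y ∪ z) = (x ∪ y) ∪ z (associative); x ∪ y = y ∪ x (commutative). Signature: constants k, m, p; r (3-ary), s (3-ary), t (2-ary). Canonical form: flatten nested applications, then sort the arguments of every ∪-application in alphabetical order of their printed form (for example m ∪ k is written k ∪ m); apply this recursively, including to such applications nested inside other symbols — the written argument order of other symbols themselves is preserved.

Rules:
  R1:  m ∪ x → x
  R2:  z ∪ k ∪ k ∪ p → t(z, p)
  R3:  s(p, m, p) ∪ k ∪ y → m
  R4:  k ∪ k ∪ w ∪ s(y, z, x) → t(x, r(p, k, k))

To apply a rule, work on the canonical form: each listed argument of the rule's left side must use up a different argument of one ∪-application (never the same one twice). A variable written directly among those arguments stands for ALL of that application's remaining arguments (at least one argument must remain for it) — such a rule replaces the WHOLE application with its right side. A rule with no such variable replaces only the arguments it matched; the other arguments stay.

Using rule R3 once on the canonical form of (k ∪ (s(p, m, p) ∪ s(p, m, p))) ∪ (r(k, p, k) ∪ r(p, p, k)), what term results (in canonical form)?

Canonical form:  k ∪ r(k, p, k) ∪ r(p, p, k) ∪ s(p, m, p) ∪ s(p, m, p)
Match R3:  consume k, s(p, m, p);  y := r(k, p, k) ∪ r(p, p, k) ∪ s(p, m, p)
The extension variable absorbs all remaining arguments, so the whole application is rewritten.
Giving:  m

Answer: m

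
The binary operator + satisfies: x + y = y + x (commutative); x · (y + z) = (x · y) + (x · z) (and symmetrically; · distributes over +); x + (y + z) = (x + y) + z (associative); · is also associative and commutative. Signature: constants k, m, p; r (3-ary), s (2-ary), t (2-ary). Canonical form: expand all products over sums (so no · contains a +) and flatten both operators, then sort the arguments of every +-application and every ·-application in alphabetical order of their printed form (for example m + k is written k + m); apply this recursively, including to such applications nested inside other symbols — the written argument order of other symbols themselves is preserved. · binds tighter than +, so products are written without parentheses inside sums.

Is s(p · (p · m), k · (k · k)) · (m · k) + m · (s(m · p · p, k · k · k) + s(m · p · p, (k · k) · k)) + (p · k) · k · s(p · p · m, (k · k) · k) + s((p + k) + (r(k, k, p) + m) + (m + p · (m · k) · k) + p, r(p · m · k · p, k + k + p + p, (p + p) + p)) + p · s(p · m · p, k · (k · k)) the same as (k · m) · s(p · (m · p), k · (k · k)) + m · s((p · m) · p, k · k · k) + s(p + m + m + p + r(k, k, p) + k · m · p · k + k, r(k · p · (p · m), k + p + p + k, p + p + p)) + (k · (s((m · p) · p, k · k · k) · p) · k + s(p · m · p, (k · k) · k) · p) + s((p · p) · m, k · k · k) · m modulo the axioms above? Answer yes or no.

Answer: yes — both canonical forms are k · k · p · s(m · p · p, k · k · k) + k · m · s(m · p · p, k · k · k) + m · s(m · p · p, k · k · k) + m · s(m · p · p, k · k · k) + p · s(m · p · p, k · k · k) + s(k + k · k · m · p + m + m + p + p + r(k, k, p), r(k · m · p · p, k + k + p + p, p + p + p))

Derivation:
Left:  s(p · (p · m), k · (k · k)) · (m · k) + m · (s(m · p · p, k · k · k) + s(m · p · p, (k · k) · k)) + (p · k) · k · s(p · p · m, (k · k) · k) + s((p + k) + (r(k, k, p) + m) + (m + p · (m · k) · k) + p, r(p · m · k · p, k + k + p + p, (p + p) + p)) + p · s(p · m · p, k · (k · k))
  Expand products over sums:  k · m · s(m · p · p, k · k · k) + m · s(m · p · p, k · k · k) + m · s(m · p · p, k · k · k) + k · k · p · s(m · p · p, k · k · k) + s(k + k · k · m · p + m + m + p + p + r(k, k, p), r(k · m · p · p, k + k + p + p, p + p + p)) + p · s(m · p · p, k · k · k)
  Sort arguments:  k · k · p · s(m · p · p, k · k · k) + k · m · s(m · p · p, k · k · k) + m · s(m · p · p, k · k · k) + m · s(m · p · p, k · k · k) + p · s(m · p · p, k · k · k) + s(k + k · k · m · p + m + m + p + p + r(k, k, p), r(k · m · p · p, k + k + p + p, p + p + p))
Right:  (k · m) · s(p · (m · p), k · (k · k)) + m · s((p · m) · p, k · k · k) + s(p + m + m + p + r(k, k, p) + k · m · p · k + k, r(k · p · (p · m), k + p + p + k, p + p + p)) + (k · (s((m · p) · p, k · k · k) · p) · k + s(p · m · p, (k · k) · k) · p) + s((p · p) · m, k · k · k) · m
  Flatten:  k · m · s(m · p · p, k · k · k) + m · s(m · p · p, k · k · k) + s(k + k · k · m · p + m + m + p + p + r(k, k, p), r(k · m · p · p, k + k + p + p, p + p + p)) + k · k · p · s(m · p · p, k · k · k) + p · s(m · p · p, k · k · k) + m · s(m · p · p, k · k · k)
  Sort arguments:  k · k · p · s(m · p · p, k · k · k) + k · m · s(m · p · p, k · k · k) + m · s(m · p · p, k · k · k) + m · s(m · p · p, k · k · k) + p · s(m · p · p, k · k · k) + s(k + k · k · m · p + m + m + p + p + r(k, k, p), r(k · m · p · p, k + k + p + p, p + p + p))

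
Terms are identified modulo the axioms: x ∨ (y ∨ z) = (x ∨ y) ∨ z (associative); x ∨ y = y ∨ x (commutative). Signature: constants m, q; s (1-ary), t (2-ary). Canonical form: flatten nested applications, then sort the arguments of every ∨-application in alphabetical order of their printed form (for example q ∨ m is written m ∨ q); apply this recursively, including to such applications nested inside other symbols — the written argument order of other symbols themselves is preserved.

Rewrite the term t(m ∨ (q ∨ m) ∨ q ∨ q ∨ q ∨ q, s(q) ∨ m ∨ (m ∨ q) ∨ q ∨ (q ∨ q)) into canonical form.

Work inside:  s(q) ∨ m ∨ (m ∨ q) ∨ q ∨ (q ∨ q)
Merge nested applications:  s(q) ∨ m ∨ m ∨ q ∨ q ∨ q ∨ q
Sort arguments:  m ∨ m ∨ q ∨ q ∨ q ∨ q ∨ s(q)
Put back:  t(m ∨ m ∨ q ∨ q ∨ q ∨ q ∨ q, m ∨ m ∨ q ∨ q ∨ q ∨ q ∨ s(q))

Answer: t(m ∨ m ∨ q ∨ q ∨ q ∨ q ∨ q, m ∨ m ∨ q ∨ q ∨ q ∨ q ∨ s(q))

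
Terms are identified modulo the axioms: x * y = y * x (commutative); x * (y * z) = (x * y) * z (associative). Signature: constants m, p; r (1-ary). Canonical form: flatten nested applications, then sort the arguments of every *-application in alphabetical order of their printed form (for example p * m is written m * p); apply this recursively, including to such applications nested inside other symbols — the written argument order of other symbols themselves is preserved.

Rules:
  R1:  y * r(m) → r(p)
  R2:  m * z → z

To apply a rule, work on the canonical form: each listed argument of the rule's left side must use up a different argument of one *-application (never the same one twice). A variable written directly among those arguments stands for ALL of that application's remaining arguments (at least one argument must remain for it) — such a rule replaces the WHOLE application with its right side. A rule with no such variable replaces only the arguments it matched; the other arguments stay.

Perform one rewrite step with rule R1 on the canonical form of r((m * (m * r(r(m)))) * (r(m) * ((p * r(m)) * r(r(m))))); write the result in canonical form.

Answer: r(r(p))

Derivation:
Canonical form:  r(m * m * p * r(m) * r(m) * r(r(m)) * r(r(m)))
Match R1:  consume r(m);  y := m * m * p * r(m) * r(r(m)) * r(r(m))
The variable takes the whole remainder — replace the entire application.
Giving:  r(r(p))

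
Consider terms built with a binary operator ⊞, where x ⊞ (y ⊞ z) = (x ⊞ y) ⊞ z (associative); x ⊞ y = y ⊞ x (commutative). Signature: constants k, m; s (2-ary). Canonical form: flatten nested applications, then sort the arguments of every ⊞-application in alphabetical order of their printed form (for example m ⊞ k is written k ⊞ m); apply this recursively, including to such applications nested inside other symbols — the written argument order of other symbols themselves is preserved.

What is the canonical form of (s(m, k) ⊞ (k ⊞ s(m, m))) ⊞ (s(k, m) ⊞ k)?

Un-nest:  s(m, k) ⊞ k ⊞ s(m, m) ⊞ s(k, m) ⊞ k
Sort:  k ⊞ k ⊞ s(k, m) ⊞ s(m, k) ⊞ s(m, m)

Answer: k ⊞ k ⊞ s(k, m) ⊞ s(m, k) ⊞ s(m, m)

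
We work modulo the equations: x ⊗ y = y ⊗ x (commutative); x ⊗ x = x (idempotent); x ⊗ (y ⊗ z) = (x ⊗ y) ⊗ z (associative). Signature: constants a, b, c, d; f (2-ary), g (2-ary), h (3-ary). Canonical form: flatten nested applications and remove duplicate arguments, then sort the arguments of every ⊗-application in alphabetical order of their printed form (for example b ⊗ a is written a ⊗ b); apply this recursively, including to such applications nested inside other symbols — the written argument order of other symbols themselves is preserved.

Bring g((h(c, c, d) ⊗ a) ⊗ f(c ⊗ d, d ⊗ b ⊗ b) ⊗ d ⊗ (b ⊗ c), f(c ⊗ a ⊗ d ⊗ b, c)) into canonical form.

Answer: g(a ⊗ b ⊗ c ⊗ d ⊗ f(c ⊗ d, b ⊗ d) ⊗ h(c, c, d), f(a ⊗ b ⊗ c ⊗ d, c))

Derivation:
Focus inside:  (h(c, c, d) ⊗ a) ⊗ f(c ⊗ d, d ⊗ b ⊗ b) ⊗ d ⊗ (b ⊗ c)
Un-nest:  h(c, c, d) ⊗ a ⊗ f(c ⊗ d, d ⊗ b ⊗ b) ⊗ d ⊗ b ⊗ c
Inside:  f(c ⊗ d, d ⊗ b ⊗ b)  →  f(c ⊗ d, b ⊗ d)
Sort arguments:  a ⊗ b ⊗ c ⊗ d ⊗ f(c ⊗ d, b ⊗ d) ⊗ h(c, c, d)
Rebuild:  g(a ⊗ b ⊗ c ⊗ d ⊗ f(c ⊗ d, b ⊗ d) ⊗ h(c, c, d), f(a ⊗ b ⊗ c ⊗ d, c))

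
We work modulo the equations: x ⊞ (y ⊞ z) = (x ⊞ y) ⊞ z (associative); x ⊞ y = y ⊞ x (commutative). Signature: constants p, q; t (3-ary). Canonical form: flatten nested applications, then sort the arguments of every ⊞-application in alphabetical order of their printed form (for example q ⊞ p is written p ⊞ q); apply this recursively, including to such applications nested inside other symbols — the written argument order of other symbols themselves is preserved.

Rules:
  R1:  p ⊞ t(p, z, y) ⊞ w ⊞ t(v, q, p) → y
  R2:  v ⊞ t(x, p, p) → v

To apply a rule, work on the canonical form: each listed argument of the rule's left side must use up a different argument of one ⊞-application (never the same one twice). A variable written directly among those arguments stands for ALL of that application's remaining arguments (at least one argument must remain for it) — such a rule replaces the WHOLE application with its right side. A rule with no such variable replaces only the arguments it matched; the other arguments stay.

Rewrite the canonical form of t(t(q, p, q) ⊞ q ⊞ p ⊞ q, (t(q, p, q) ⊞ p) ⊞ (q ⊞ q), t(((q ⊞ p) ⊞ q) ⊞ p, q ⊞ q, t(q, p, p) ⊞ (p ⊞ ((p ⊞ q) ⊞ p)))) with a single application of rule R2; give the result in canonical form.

Canonical form:  t(p ⊞ q ⊞ q ⊞ t(q, p, q), p ⊞ q ⊞ q ⊞ t(q, p, q), t(p ⊞ p ⊞ q ⊞ q, q ⊞ q, p ⊞ p ⊞ p ⊞ q ⊞ t(q, p, p)))
R2 matches:  uses t(q, p, p);  v := p ⊞ p ⊞ p ⊞ q, x := q
Every leftover argument binds to the variable; the entire application is replaced.
New term:  t(p ⊞ q ⊞ q ⊞ t(q, p, q), p ⊞ q ⊞ q ⊞ t(q, p, q), t(p ⊞ p ⊞ q ⊞ q, q ⊞ q, p ⊞ p ⊞ p ⊞ q))

Answer: t(p ⊞ q ⊞ q ⊞ t(q, p, q), p ⊞ q ⊞ q ⊞ t(q, p, q), t(p ⊞ p ⊞ q ⊞ q, q ⊞ q, p ⊞ p ⊞ p ⊞ q))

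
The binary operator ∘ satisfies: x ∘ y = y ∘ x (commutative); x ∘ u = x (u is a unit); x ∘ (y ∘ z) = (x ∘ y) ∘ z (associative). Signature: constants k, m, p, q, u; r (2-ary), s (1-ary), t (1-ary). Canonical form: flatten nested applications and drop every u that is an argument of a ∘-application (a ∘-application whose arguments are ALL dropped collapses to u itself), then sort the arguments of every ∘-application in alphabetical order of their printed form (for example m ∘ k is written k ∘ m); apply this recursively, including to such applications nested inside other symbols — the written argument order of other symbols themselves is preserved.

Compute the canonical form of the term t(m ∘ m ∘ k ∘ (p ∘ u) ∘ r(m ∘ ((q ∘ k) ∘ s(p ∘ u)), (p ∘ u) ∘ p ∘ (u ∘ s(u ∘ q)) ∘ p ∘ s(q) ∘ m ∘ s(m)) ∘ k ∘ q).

Descend into:  m ∘ m ∘ k ∘ (p ∘ u) ∘ r(m ∘ ((q ∘ k) ∘ s(p ∘ u)), (p ∘ u) ∘ p ∘ (u ∘ s(u ∘ q)) ∘ p ∘ s(q) ∘ m ∘ s(m)) ∘ k ∘ q
Flatten:  m ∘ m ∘ k ∘ p ∘ u ∘ r(m ∘ ((q ∘ k) ∘ s(p ∘ u)), (p ∘ u) ∘ p ∘ (u ∘ s(u ∘ q)) ∘ p ∘ s(q) ∘ m ∘ s(m)) ∘ k ∘ q
Canonicalize subterm:  r(m ∘ ((q ∘ k) ∘ s(p ∘ u)), (p ∘ u) ∘ p ∘ (u ∘ s(u ∘ q)) ∘ p ∘ s(q) ∘ m ∘ s(m))  →  r(k ∘ m ∘ q ∘ s(p), m ∘ p ∘ p ∘ p ∘ s(m) ∘ s(q) ∘ s(q))
Unit:  drop u
Order the arguments:  k ∘ k ∘ m ∘ m ∘ p ∘ q ∘ r(k ∘ m ∘ q ∘ s(p), m ∘ p ∘ p ∘ p ∘ s(m) ∘ s(q) ∘ s(q))
Rebuild:  t(k ∘ k ∘ m ∘ m ∘ p ∘ q ∘ r(k ∘ m ∘ q ∘ s(p), m ∘ p ∘ p ∘ p ∘ s(m) ∘ s(q) ∘ s(q)))

Answer: t(k ∘ k ∘ m ∘ m ∘ p ∘ q ∘ r(k ∘ m ∘ q ∘ s(p), m ∘ p ∘ p ∘ p ∘ s(m) ∘ s(q) ∘ s(q)))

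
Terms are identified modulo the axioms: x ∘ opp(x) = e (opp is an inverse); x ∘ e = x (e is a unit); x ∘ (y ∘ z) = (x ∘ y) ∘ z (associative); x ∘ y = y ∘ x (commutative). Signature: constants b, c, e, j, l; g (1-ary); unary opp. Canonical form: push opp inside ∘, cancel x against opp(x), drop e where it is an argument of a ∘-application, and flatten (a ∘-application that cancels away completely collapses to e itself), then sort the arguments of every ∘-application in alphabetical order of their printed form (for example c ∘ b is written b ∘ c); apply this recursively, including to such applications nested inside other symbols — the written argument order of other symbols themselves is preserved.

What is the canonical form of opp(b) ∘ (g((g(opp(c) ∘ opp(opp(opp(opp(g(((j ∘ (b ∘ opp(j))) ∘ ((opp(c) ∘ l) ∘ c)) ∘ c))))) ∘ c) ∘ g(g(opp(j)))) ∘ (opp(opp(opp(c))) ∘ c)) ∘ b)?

Answer: g(g(g(b ∘ c ∘ l)) ∘ g(g(opp(j))))

Derivation:
Push opp inside:  distribute opp over ∘ and collapse double opp
Cancel:  b cancels
Collect:  g(g(g(b ∘ c ∘ l)) ∘ g(g(opp(j))))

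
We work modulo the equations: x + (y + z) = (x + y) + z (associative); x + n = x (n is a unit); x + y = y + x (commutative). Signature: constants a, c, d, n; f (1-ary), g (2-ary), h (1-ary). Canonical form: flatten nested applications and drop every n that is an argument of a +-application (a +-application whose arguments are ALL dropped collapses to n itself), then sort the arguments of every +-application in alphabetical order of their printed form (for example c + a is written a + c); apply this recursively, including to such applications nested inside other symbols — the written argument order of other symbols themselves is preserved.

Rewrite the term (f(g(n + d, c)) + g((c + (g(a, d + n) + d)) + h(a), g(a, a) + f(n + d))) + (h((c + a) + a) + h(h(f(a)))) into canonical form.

Answer: f(g(d, c)) + g(c + d + g(a, d) + h(a), f(d) + g(a, a)) + h(a + a + c) + h(h(f(a)))

Derivation:
Un-nest:  f(g(n + d, c)) + g((c + (g(a, d + n) + d)) + h(a), g(a, a) + f(n + d)) + h((c + a) + a) + h(h(f(a)))
Canonicalize subterm:  f(g(n + d, c))  →  f(g(d, c))
Inside:  g((c + (g(a, d + n) + d)) + h(a), g(a, a) + f(n + d))  →  g(c + d + g(a, d) + h(a), f(d) + g(a, a))
Inside:  h((c + a) + a)  →  h(a + a + c)
Sort:  f(g(d, c)) + g(c + d + g(a, d) + h(a), f(d) + g(a, a)) + h(a + a + c) + h(h(f(a)))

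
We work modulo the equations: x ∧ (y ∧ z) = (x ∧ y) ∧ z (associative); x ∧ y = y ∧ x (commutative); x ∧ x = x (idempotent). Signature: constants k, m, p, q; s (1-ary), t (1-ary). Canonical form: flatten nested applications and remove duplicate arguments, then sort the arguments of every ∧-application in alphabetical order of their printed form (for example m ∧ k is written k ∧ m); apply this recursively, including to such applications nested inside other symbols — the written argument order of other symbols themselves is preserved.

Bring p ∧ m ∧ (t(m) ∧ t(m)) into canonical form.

Merge nested applications:  p ∧ m ∧ t(m) ∧ t(m)
Idempotence:  drop duplicate t(m)
Sort:  m ∧ p ∧ t(m)

Answer: m ∧ p ∧ t(m)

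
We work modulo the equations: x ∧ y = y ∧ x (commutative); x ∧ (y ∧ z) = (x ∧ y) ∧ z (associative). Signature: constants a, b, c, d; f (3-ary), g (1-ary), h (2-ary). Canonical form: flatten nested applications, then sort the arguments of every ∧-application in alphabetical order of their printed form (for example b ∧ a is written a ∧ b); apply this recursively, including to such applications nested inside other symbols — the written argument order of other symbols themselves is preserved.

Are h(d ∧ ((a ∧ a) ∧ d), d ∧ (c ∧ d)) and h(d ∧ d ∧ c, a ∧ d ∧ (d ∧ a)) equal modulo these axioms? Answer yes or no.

Left:  h(d ∧ ((a ∧ a) ∧ d), d ∧ (c ∧ d))
  Work inside:  d ∧ ((a ∧ a) ∧ d)
  Flatten:  d ∧ a ∧ a ∧ d
  Order the arguments:  a ∧ a ∧ d ∧ d
  Put back:  h(a ∧ a ∧ d ∧ d, c ∧ d ∧ d)
Right:  h(d ∧ d ∧ c, a ∧ d ∧ (d ∧ a))
  Descend into:  a ∧ d ∧ (d ∧ a)
  Merge nested applications:  a ∧ d ∧ d ∧ a
  Order the arguments:  a ∧ a ∧ d ∧ d
  Rebuild:  h(c ∧ d ∧ d, a ∧ a ∧ d ∧ d)

Answer: no — h(a ∧ a ∧ d ∧ d, c ∧ d ∧ d) vs h(c ∧ d ∧ d, a ∧ a ∧ d ∧ d)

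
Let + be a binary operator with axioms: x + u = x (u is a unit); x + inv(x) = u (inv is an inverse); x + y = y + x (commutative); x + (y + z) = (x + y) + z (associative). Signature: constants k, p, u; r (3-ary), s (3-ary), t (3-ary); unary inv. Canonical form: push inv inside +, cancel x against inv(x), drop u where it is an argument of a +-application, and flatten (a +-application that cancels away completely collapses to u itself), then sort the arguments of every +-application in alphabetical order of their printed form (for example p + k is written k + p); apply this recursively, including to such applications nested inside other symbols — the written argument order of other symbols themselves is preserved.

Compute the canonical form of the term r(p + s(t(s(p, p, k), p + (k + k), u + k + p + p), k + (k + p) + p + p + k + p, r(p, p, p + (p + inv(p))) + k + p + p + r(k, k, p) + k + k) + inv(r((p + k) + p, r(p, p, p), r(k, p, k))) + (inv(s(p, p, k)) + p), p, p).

Answer: r(inv(r(k + p + p, r(p, p, p), r(k, p, k))) + inv(s(p, p, k)) + p + p + s(t(s(p, p, k), k + k + p, k + p + p), k + k + k + p + p + p + p, k + k + k + p + p + r(k, k, p) + r(p, p, p)), p, p)

Derivation:
Descend into:  p + s(t(s(p, p, k), p + (k + k), u + k + p + p), k + (k + p) + p + p + k + p, r(p, p, p + (p + inv(p))) + k + p + p + r(k, k, p) + k + k) + inv(r((p + k) + p, r(p, p, p), r(k, p, k))) + (inv(s(p, p, k)) + p)
Collect:  p + p + s(t(s(p, p, k), k + k + p, k + p + p), k + k + k + p + p + p + p, k + k + k + p + p + r(k, k, p) + r(p, p, p)) + inv(r(k + p + p, r(p, p, p), r(k, p, k))) + inv(s(p, p, k))
Sort arguments:  inv(r(k + p + p, r(p, p, p), r(k, p, k))) + inv(s(p, p, k)) + p + p + s(t(s(p, p, k), k + k + p, k + p + p), k + k + k + p + p + p + p, k + k + k + p + p + r(k, k, p) + r(p, p, p))
Rebuild:  r(inv(r(k + p + p, r(p, p, p), r(k, p, k))) + inv(s(p, p, k)) + p + p + s(t(s(p, p, k), k + k + p, k + p + p), k + k + k + p + p + p + p, k + k + k + p + p + r(k, k, p) + r(p, p, p)), p, p)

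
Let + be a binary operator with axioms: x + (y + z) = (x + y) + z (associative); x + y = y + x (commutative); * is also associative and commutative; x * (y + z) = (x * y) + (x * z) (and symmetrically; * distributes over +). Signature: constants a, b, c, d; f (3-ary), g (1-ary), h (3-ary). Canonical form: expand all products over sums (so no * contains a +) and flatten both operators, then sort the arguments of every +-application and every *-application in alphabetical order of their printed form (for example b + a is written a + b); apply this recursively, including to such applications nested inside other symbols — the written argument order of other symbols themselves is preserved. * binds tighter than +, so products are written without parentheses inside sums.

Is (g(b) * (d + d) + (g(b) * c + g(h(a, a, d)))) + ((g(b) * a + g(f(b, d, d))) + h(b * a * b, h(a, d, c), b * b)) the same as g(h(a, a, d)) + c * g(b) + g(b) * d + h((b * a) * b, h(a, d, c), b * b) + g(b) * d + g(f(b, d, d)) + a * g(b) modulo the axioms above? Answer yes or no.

Left:  (g(b) * (d + d) + (g(b) * c + g(h(a, a, d)))) + ((g(b) * a + g(f(b, d, d))) + h(b * a * b, h(a, d, c), b * b))
  Expand products over sums:  d * g(b) + d * g(b) + c * g(b) + g(h(a, a, d)) + a * g(b) + g(f(b, d, d)) + h(a * b * b, h(a, d, c), b * b)
  Sort arguments:  a * g(b) + c * g(b) + d * g(b) + d * g(b) + g(f(b, d, d)) + g(h(a, a, d)) + h(a * b * b, h(a, d, c), b * b)
Right:  g(h(a, a, d)) + c * g(b) + g(b) * d + h((b * a) * b, h(a, d, c), b * b) + g(b) * d + g(f(b, d, d)) + a * g(b)
  Un-nest:  g(h(a, a, d)) + c * g(b) + d * g(b) + h(a * b * b, h(a, d, c), b * b) + d * g(b) + g(f(b, d, d)) + a * g(b)
  Order the arguments:  a * g(b) + c * g(b) + d * g(b) + d * g(b) + g(f(b, d, d)) + g(h(a, a, d)) + h(a * b * b, h(a, d, c), b * b)

Answer: yes — both canonical forms are a * g(b) + c * g(b) + d * g(b) + d * g(b) + g(f(b, d, d)) + g(h(a, a, d)) + h(a * b * b, h(a, d, c), b * b)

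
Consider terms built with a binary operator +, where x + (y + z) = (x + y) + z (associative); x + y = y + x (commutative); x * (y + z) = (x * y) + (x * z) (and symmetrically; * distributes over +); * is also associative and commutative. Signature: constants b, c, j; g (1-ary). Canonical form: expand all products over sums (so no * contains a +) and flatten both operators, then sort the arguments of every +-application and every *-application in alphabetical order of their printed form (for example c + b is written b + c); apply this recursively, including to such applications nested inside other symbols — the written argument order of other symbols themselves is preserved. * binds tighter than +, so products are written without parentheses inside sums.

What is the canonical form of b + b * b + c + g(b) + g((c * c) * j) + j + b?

Answer: b + b + b * b + c + g(b) + g(c * c * j) + j

Derivation:
Un-nest:  b + b * b + c + g(b) + g(c * c * j) + j + b
Sort:  b + b + b * b + c + g(b) + g(c * c * j) + j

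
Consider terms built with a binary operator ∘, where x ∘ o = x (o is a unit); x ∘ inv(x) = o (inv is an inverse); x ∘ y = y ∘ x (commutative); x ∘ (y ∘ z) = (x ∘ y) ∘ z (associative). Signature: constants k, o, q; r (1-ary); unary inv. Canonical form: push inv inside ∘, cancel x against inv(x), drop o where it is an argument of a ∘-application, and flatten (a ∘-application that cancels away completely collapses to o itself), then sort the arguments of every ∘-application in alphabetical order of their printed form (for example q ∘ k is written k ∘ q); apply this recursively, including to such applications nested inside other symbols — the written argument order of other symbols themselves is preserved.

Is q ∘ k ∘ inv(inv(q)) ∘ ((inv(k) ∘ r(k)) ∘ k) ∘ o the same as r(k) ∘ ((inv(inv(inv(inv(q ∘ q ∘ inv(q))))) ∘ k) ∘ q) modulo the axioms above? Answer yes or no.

Left:  q ∘ k ∘ inv(inv(q)) ∘ ((inv(k) ∘ r(k)) ∘ k) ∘ o
  Push inv inside:  distribute inv over ∘ and collapse double inv
  Combine occurrences:  q ∘ q ∘ k ∘ r(k)
  Sort arguments:  k ∘ q ∘ q ∘ r(k)
Right:  r(k) ∘ ((inv(inv(inv(inv(q ∘ q ∘ inv(q))))) ∘ k) ∘ q)
  Push inv inside:  distribute inv over ∘ and collapse double inv
  Collect terms:  r(k) ∘ q ∘ q ∘ k
  Order the arguments:  k ∘ q ∘ q ∘ r(k)

Answer: yes — both canonical forms are k ∘ q ∘ q ∘ r(k)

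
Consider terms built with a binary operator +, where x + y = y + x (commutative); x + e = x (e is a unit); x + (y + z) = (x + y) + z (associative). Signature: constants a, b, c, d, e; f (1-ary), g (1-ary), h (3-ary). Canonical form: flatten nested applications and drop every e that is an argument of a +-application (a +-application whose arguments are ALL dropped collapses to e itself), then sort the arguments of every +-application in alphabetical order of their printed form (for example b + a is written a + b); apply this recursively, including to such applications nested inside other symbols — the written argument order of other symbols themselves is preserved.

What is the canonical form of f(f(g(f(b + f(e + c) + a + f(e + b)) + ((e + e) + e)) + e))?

Focus inside:  g(f(b + f(e + c) + a + f(e + b)) + ((e + e) + e)) + e
Inside:  g(f(b + f(e + c) + a + f(e + b)) + ((e + e) + e))  →  g(f(a + b + f(b) + f(c)))
Units out:  drop e
Sort:  g(f(a + b + f(b) + f(c)))
Rebuild:  f(f(g(f(a + b + f(b) + f(c)))))

Answer: f(f(g(f(a + b + f(b) + f(c)))))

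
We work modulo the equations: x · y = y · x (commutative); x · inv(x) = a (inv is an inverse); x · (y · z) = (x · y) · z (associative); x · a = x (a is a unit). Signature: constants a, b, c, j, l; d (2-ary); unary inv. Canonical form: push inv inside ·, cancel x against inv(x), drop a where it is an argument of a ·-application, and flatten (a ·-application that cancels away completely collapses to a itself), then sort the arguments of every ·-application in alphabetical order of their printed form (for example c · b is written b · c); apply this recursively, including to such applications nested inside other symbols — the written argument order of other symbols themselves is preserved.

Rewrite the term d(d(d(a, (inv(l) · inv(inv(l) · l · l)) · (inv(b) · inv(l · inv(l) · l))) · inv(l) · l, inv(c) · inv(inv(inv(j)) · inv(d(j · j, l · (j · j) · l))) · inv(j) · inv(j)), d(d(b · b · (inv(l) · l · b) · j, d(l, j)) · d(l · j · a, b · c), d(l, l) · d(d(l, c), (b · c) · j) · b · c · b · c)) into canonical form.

Focus inside:  d(a, (inv(l) · inv(inv(l) · l · l)) · (inv(b) · inv(l · inv(l) · l))) · inv(l) · l
Push inv inside:  distribute inv over · and collapse double inv
Cancel inverse pairs:  l cancels
Collect:  d(a, inv(b) · inv(l) · inv(l) · inv(l))
Reassemble:  d(d(d(a, inv(b) · inv(l) · inv(l) · inv(l)), d(j · j, j · j · l · l) · inv(c) · inv(j) · inv(j) · inv(j)), d(d(b · b · b · j, d(l, j)) · d(j · l, b · c), b · b · c · c · d(d(l, c), b · c · j) · d(l, l)))

Answer: d(d(d(a, inv(b) · inv(l) · inv(l) · inv(l)), d(j · j, j · j · l · l) · inv(c) · inv(j) · inv(j) · inv(j)), d(d(b · b · b · j, d(l, j)) · d(j · l, b · c), b · b · c · c · d(d(l, c), b · c · j) · d(l, l)))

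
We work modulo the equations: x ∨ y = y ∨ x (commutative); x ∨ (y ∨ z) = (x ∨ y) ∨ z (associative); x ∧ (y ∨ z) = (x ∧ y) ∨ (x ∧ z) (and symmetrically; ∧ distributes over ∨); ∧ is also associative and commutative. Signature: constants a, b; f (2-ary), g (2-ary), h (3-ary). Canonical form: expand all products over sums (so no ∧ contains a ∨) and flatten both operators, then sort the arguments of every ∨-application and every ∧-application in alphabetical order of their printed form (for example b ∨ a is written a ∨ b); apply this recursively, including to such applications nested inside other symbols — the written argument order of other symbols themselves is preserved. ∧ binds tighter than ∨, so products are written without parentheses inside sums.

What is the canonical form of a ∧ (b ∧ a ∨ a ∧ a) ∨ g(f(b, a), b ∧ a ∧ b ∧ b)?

Expand:  a ∧ a ∧ b ∨ a ∧ a ∧ a ∨ g(f(b, a), a ∧ b ∧ b ∧ b)
Sort arguments:  a ∧ a ∧ a ∨ a ∧ a ∧ b ∨ g(f(b, a), a ∧ b ∧ b ∧ b)

Answer: a ∧ a ∧ a ∨ a ∧ a ∧ b ∨ g(f(b, a), a ∧ b ∧ b ∧ b)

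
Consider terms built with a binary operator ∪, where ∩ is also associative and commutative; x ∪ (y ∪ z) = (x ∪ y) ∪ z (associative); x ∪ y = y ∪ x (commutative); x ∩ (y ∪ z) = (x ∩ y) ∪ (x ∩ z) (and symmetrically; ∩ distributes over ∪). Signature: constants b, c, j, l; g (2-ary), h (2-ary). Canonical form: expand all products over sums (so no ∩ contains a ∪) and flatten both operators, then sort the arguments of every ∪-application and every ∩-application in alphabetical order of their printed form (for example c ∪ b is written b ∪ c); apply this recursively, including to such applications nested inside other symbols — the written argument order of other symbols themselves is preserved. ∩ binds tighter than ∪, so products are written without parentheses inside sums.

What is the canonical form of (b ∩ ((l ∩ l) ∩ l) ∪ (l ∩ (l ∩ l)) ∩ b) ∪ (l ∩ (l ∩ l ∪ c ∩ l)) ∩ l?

Answer: b ∩ l ∩ l ∩ l ∪ b ∩ l ∩ l ∩ l ∪ c ∩ l ∩ l ∩ l ∪ l ∩ l ∩ l ∩ l

Derivation:
Expand:  b ∩ l ∩ l ∩ l ∪ b ∩ l ∩ l ∩ l ∪ l ∩ l ∩ l ∩ l ∪ c ∩ l ∩ l ∩ l
Order the arguments:  b ∩ l ∩ l ∩ l ∪ b ∩ l ∩ l ∩ l ∪ c ∩ l ∩ l ∩ l ∪ l ∩ l ∩ l ∩ l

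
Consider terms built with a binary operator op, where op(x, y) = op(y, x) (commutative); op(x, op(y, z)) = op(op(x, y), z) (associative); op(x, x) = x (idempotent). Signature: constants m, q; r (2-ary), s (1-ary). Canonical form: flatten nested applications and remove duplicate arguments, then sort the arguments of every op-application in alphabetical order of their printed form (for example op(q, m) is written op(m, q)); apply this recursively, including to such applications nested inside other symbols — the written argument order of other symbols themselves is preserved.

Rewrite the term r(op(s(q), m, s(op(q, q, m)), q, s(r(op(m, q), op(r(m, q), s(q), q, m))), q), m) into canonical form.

Answer: r(op(m, q, s(op(m, q)), s(q), s(r(op(m, q), op(m, q, r(m, q), s(q))))), m)

Derivation:
Work inside:  op(s(q), m, s(op(q, q, m)), q, s(r(op(m, q), op(r(m, q), s(q), q, m))), q)
Simplify inside:  s(op(q, q, m))  →  s(op(m, q))
Simplify inside:  s(r(op(m, q), op(r(m, q), s(q), q, m)))  →  s(r(op(m, q), op(m, q, r(m, q), s(q))))
Idempotence:  drop duplicate q
Order the arguments:  op(m, q, s(op(m, q)), s(q), s(r(op(m, q), op(m, q, r(m, q), s(q)))))
Put back:  r(op(m, q, s(op(m, q)), s(q), s(r(op(m, q), op(m, q, r(m, q), s(q))))), m)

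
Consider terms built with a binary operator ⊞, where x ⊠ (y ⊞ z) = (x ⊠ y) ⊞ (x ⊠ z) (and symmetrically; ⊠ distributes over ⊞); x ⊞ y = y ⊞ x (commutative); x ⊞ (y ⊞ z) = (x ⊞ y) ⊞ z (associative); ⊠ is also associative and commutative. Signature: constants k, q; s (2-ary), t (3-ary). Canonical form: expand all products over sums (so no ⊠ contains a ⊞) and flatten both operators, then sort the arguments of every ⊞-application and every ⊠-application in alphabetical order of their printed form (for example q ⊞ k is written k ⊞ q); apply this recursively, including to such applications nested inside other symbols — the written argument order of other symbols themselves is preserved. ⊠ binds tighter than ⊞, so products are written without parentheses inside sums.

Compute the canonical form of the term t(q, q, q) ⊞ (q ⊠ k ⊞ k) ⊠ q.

Expand:  t(q, q, q) ⊞ k ⊠ q ⊠ q ⊞ k ⊠ q
Order the arguments:  k ⊠ q ⊞ k ⊠ q ⊠ q ⊞ t(q, q, q)

Answer: k ⊠ q ⊞ k ⊠ q ⊠ q ⊞ t(q, q, q)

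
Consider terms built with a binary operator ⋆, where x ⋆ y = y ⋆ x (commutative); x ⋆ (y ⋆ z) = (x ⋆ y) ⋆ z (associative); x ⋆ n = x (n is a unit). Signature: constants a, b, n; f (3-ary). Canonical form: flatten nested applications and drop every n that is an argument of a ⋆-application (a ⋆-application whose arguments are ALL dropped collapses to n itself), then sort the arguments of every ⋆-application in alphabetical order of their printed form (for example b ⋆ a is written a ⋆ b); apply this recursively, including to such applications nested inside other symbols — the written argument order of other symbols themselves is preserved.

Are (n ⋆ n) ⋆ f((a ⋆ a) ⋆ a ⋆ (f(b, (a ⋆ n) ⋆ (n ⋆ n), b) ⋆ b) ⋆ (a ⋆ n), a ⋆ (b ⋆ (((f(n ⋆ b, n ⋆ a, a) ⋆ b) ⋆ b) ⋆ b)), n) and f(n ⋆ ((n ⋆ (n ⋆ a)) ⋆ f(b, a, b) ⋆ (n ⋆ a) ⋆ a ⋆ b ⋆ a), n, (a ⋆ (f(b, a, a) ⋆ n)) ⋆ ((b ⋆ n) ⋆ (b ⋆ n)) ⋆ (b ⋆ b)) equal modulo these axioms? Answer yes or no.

Left:  (n ⋆ n) ⋆ f((a ⋆ a) ⋆ a ⋆ (f(b, (a ⋆ n) ⋆ (n ⋆ n), b) ⋆ b) ⋆ (a ⋆ n), a ⋆ (b ⋆ (((f(n ⋆ b, n ⋆ a, a) ⋆ b) ⋆ b) ⋆ b)), n)
  Merge nested applications:  n ⋆ n ⋆ f((a ⋆ a) ⋆ a ⋆ (f(b, (a ⋆ n) ⋆ (n ⋆ n), b) ⋆ b) ⋆ (a ⋆ n), a ⋆ (b ⋆ (((f(n ⋆ b, n ⋆ a, a) ⋆ b) ⋆ b) ⋆ b)), n)
  Inside:  f((a ⋆ a) ⋆ a ⋆ (f(b, (a ⋆ n) ⋆ (n ⋆ n), b) ⋆ b) ⋆ (a ⋆ n), a ⋆ (b ⋆ (((f(n ⋆ b, n ⋆ a, a) ⋆ b) ⋆ b) ⋆ b)), n)  →  f(a ⋆ a ⋆ a ⋆ a ⋆ b ⋆ f(b, a, b), a ⋆ b ⋆ b ⋆ b ⋆ b ⋆ f(b, a, a), n)
  Drop the unit:  drop n (×2)
  Sort:  f(a ⋆ a ⋆ a ⋆ a ⋆ b ⋆ f(b, a, b), a ⋆ b ⋆ b ⋆ b ⋆ b ⋆ f(b, a, a), n)
Right:  f(n ⋆ ((n ⋆ (n ⋆ a)) ⋆ f(b, a, b) ⋆ (n ⋆ a) ⋆ a ⋆ b ⋆ a), n, (a ⋆ (f(b, a, a) ⋆ n)) ⋆ ((b ⋆ n) ⋆ (b ⋆ n)) ⋆ (b ⋆ b))
  Descend into:  (a ⋆ (f(b, a, a) ⋆ n)) ⋆ ((b ⋆ n) ⋆ (b ⋆ n)) ⋆ (b ⋆ b)
  Un-nest:  a ⋆ f(b, a, a) ⋆ n ⋆ b ⋆ n ⋆ b ⋆ n ⋆ b ⋆ b
  Unit:  drop n (×3)
  Order the arguments:  a ⋆ b ⋆ b ⋆ b ⋆ b ⋆ f(b, a, a)
  Rebuild:  f(a ⋆ a ⋆ a ⋆ a ⋆ b ⋆ f(b, a, b), n, a ⋆ b ⋆ b ⋆ b ⋆ b ⋆ f(b, a, a))

Answer: no — f(a ⋆ a ⋆ a ⋆ a ⋆ b ⋆ f(b, a, b), a ⋆ b ⋆ b ⋆ b ⋆ b ⋆ f(b, a, a), n) vs f(a ⋆ a ⋆ a ⋆ a ⋆ b ⋆ f(b, a, b), n, a ⋆ b ⋆ b ⋆ b ⋆ b ⋆ f(b, a, a))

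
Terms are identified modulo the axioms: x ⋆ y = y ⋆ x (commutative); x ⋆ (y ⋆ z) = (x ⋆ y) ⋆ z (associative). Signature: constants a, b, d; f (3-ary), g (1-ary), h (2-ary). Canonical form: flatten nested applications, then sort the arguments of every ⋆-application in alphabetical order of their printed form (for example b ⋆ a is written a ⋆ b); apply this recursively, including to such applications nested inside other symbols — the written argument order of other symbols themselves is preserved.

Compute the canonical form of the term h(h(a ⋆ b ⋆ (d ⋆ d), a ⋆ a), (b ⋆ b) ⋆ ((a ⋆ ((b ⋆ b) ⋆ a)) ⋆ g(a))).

Answer: h(h(a ⋆ b ⋆ d ⋆ d, a ⋆ a), a ⋆ a ⋆ b ⋆ b ⋆ b ⋆ b ⋆ g(a))

Derivation:
Focus inside:  (b ⋆ b) ⋆ ((a ⋆ ((b ⋆ b) ⋆ a)) ⋆ g(a))
Merge nested applications:  b ⋆ b ⋆ a ⋆ b ⋆ b ⋆ a ⋆ g(a)
Sort:  a ⋆ a ⋆ b ⋆ b ⋆ b ⋆ b ⋆ g(a)
Put back:  h(h(a ⋆ b ⋆ d ⋆ d, a ⋆ a), a ⋆ a ⋆ b ⋆ b ⋆ b ⋆ b ⋆ g(a))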